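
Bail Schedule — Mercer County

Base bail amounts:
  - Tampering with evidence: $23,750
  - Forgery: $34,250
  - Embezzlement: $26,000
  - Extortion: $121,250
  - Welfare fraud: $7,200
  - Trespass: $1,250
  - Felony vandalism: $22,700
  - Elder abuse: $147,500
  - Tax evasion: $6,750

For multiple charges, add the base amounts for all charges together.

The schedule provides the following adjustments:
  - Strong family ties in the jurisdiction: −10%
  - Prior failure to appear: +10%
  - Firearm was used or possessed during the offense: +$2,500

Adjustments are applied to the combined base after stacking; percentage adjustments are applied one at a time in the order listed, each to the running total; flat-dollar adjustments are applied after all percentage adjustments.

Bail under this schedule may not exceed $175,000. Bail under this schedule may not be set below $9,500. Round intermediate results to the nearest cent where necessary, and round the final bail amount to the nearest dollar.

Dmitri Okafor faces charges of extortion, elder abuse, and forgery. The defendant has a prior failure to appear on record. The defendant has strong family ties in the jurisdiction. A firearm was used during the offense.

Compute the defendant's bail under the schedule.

$175,000

Base amounts from the schedule: extortion $121,250; elder abuse $147,500; forgery $34,250.
Stacking rule: sum of all bases. $121,250 + $147,500 + $34,250 = $303,000.
Strong family ties in the jurisdiction (−10%): $303,000 × 0.9 = $272,700.
Prior failure to appear (+10%): $272,700 × 1.1 = $299,970.
Firearm was used or possessed during the offense (+$2,500 flat): $299,970 + $2,500 = $302,470.
Result $302,470 exceeds the maximum of $175,000; bail is capped at $175,000.
$175,000 is at or above the $9,500 minimum.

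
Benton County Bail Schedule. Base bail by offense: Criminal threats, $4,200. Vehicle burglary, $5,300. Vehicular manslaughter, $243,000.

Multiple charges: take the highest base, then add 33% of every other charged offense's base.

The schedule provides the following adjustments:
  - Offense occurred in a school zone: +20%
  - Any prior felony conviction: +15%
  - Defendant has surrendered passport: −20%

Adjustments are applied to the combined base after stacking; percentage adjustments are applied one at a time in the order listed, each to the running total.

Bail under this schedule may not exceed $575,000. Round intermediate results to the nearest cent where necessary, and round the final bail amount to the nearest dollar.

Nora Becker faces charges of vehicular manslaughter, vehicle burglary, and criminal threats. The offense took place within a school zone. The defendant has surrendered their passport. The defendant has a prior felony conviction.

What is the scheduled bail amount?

Base amounts from the schedule: vehicular manslaughter $243,000; vehicle burglary $5,300; criminal threats $4,200.
Stacking rule: highest base plus 33% of each additional charge. Highest is vehicular manslaughter at $243,000. Additional: $5,300 × 33% = $1,749; $4,200 × 33% = $1,386. Combined base = $243,000 + $3,135 = $246,135.
Offense occurred in a school zone (+20%): $246,135 × 1.2 = $295,362.
Any prior felony conviction (+15%): $295,362 × 1.15 = $339,666.30.
Defendant has surrendered passport (−20%): $339,666.30 × 0.8 = $271,733.04.
$271,733.04 is within the $575,000 maximum.
Rounded to the nearest dollar: $271,733.

$271,733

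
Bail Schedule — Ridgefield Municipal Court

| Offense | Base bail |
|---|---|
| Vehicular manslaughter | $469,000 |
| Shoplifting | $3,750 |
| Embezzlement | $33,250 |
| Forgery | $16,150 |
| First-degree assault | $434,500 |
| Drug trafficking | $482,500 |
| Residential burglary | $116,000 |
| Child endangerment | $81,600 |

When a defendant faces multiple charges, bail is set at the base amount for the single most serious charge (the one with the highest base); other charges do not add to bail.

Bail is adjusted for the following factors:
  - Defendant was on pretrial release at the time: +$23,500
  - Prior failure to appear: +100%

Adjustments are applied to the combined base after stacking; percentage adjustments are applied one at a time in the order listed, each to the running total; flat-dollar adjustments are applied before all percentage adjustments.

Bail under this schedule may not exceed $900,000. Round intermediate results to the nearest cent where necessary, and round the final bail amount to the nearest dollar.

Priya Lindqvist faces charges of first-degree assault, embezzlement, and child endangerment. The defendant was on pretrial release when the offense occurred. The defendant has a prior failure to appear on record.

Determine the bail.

$900,000

Base amounts from the schedule: first-degree assault $434,500; embezzlement $33,250; child endangerment $81,600.
Stacking rule: use the highest base only. Highest is first-degree assault at $434,500. Combined base = $434,500.
Defendant was on pretrial release at the time (+$23,500 flat): $434,500 + $23,500 = $458,000.
Prior failure to appear (+100%): $458,000 × 2 = $916,000.
Result $916,000 exceeds the maximum of $900,000; bail is capped at $900,000.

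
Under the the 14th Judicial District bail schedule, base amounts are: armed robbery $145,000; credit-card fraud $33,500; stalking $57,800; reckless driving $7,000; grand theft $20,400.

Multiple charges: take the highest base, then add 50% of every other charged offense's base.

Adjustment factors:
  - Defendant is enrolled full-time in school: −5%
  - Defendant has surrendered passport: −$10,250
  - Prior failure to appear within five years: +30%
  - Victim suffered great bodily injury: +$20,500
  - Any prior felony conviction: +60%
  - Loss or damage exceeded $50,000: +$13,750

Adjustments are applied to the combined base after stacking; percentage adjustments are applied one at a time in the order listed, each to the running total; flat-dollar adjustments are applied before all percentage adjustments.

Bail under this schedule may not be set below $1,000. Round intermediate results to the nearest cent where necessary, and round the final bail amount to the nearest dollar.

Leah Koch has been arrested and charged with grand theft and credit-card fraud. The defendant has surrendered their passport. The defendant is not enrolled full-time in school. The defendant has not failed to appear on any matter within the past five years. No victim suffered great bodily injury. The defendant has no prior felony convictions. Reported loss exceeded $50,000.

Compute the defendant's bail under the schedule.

$47,200

Base amounts from the schedule: grand theft $20,400; credit-card fraud $33,500.
Stacking rule: highest base plus 50% of each additional charge. Highest is credit-card fraud at $33,500. Additional: $20,400 × 50% = $10,200. Combined base = $33,500 + $10,200 = $43,700.
Defendant has surrendered passport (−$10,250 flat): $43,700 − $10,250 = $33,450.
Loss or damage exceeded $50,000 (+$13,750 flat): $33,450 + $13,750 = $47,200.
$47,200 is at or above the $1,000 minimum.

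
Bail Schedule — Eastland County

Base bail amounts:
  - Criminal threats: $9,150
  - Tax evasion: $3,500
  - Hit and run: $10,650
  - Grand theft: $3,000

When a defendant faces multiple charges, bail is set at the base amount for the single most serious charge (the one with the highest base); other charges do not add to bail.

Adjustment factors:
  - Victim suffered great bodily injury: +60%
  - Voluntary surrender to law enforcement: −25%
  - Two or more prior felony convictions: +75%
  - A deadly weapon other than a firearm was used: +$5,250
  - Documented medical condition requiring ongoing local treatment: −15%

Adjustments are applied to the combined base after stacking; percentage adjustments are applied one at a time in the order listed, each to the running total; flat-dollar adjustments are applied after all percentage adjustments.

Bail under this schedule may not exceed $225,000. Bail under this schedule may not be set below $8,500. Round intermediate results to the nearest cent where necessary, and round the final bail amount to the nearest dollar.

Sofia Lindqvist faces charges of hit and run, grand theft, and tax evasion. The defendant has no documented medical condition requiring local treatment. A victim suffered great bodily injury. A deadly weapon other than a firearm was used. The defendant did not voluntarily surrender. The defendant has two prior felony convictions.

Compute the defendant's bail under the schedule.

Base amounts from the schedule: hit and run $10,650; grand theft $3,000; tax evasion $3,500.
Stacking rule: use the highest base only. Highest is hit and run at $10,650. Combined base = $10,650.
Victim suffered great bodily injury (+60%): $10,650 × 1.6 = $17,040.
Two or more prior felony convictions (+75%): $17,040 × 1.75 = $29,820.
A deadly weapon other than a firearm was used (+$5,250 flat): $29,820 + $5,250 = $35,070.
$35,070 is within the $225,000 maximum.
$35,070 is at or above the $8,500 minimum.

$35,070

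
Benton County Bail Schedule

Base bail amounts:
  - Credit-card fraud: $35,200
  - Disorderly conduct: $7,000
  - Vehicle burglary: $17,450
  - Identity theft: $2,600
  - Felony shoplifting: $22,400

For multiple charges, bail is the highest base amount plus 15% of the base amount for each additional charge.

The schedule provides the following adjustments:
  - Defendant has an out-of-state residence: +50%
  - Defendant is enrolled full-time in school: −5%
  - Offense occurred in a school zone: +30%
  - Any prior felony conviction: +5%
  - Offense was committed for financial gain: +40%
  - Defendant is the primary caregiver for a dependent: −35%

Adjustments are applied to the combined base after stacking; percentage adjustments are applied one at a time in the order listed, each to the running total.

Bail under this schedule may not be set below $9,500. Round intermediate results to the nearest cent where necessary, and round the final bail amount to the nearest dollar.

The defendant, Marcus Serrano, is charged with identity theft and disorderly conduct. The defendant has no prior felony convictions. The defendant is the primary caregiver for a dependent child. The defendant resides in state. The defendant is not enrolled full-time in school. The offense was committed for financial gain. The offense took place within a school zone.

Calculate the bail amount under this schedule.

Base amounts from the schedule: identity theft $2,600; disorderly conduct $7,000.
Stacking rule: highest base plus 15% of each additional charge. Highest is disorderly conduct at $7,000. Additional: $2,600 × 15% = $390. Combined base = $7,000 + $390 = $7,390.
Offense occurred in a school zone (+30%): $7,390 × 1.3 = $9,607.
Offense was committed for financial gain (+40%): $9,607 × 1.4 = $13,449.80.
Defendant is the primary caregiver for a dependent (−35%): $13,449.80 × 0.65 = $8,742.37.
Result $8,742.37 is below the minimum of $9,500; bail is set at the minimum $9,500.

$9,500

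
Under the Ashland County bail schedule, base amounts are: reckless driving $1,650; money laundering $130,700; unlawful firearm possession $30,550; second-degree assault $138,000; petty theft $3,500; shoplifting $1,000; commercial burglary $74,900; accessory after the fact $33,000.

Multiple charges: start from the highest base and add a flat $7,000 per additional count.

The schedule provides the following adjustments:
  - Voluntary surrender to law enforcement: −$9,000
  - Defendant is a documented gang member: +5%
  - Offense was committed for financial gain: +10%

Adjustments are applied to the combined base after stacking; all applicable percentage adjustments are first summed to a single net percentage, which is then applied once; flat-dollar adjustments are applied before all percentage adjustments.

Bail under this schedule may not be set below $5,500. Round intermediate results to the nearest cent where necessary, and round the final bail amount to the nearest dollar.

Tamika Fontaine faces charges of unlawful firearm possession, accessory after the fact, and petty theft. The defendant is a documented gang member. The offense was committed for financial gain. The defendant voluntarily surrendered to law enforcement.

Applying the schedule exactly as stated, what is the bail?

$43,700

Base amounts from the schedule: unlawful firearm possession $30,550; accessory after the fact $33,000; petty theft $3,500.
Stacking rule: highest base plus $7,000 per additional charge. Highest is accessory after the fact at $33,000; 2 additional charges → +$14,000. Combined base = $47,000.
Voluntary surrender to law enforcement (−$9,000 flat): $47,000 − $9,000 = $38,000.
Net percentage adjustment: +5% +10% = +15%. $38,000 × 1.15 = $43,700.
$43,700 is at or above the $5,500 minimum.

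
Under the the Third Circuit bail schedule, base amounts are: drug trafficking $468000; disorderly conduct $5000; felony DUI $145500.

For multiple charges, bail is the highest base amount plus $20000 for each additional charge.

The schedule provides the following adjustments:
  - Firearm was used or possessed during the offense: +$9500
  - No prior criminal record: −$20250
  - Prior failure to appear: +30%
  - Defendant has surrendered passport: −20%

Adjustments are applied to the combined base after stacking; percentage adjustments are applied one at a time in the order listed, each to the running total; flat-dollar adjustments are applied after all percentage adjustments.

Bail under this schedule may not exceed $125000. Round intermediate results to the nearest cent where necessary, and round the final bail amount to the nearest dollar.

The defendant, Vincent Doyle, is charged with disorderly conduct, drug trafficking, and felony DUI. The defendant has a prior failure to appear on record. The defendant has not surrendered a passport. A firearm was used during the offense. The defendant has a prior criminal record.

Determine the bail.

$125000

Base amounts from the schedule: disorderly conduct $5000; drug trafficking $468000; felony DUI $145500.
Stacking rule: highest base plus $20000 per additional charge. Highest is drug trafficking at $468000; 2 additional charges → +$40000. Combined base = $508000.
Prior failure to appear (+30%): $508000 × 1.3 = $660400.
Firearm was used or possessed during the offense (+$9500 flat): $660400 + $9500 = $669900.
Result $669900 exceeds the maximum of $125000; bail is capped at $125000.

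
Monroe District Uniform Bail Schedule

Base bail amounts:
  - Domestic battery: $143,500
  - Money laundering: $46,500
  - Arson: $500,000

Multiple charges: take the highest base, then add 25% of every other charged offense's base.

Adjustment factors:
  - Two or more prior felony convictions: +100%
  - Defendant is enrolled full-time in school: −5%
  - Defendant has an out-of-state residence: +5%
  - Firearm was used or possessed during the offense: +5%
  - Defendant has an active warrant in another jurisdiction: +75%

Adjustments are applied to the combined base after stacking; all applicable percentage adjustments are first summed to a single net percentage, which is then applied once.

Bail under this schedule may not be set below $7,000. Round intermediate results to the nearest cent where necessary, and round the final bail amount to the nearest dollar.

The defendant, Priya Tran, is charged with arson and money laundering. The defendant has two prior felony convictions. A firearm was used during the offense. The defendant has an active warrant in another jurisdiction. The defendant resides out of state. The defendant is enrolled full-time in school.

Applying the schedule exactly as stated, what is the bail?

Base amounts from the schedule: arson $500,000; money laundering $46,500.
Stacking rule: highest base plus 25% of each additional charge. Highest is arson at $500,000. Additional: $46,500 × 25% = $11,625. Combined base = $500,000 + $11,625 = $511,625.
Net percentage adjustment: +100% −5% +5% +5% +75% = +180%. $511,625 × 2.8 = $1,432,550.
$1,432,550 is at or above the $7,000 minimum.

$1,432,550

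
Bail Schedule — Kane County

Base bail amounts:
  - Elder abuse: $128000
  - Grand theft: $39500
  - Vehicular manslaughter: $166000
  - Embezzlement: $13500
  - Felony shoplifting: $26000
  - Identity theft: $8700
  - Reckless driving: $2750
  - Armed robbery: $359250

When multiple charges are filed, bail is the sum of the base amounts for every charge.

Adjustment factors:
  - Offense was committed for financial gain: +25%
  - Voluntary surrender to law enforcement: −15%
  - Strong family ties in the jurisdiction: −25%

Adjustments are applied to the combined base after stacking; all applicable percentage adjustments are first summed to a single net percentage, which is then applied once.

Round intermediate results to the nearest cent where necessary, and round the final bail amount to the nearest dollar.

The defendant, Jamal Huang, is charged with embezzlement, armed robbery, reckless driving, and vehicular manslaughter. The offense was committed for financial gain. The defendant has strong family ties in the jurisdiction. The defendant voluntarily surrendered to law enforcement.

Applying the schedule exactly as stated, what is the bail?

Base amounts from the schedule: embezzlement $13500; armed robbery $359250; reckless driving $2750; vehicular manslaughter $166000.
Stacking rule: sum of all bases. $13500 + $359250 + $2750 + $166000 = $541500.
Net percentage adjustment: +25% −15% −25% = −15%. $541500 × 0.85 = $460275.

$460275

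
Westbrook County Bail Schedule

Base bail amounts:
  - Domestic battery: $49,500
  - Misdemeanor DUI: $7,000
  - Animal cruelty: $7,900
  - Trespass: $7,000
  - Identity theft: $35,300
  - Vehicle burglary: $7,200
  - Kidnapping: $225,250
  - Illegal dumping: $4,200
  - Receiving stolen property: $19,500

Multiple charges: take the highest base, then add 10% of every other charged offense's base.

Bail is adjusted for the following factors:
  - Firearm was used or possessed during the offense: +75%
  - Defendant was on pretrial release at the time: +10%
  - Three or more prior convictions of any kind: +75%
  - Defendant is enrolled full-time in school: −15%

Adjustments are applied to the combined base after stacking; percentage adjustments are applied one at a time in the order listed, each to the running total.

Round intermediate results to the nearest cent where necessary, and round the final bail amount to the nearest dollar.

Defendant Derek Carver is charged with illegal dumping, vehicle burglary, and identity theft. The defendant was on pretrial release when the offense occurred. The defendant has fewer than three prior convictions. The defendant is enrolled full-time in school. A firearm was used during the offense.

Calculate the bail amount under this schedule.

$59,625

Base amounts from the schedule: illegal dumping $4,200; vehicle burglary $7,200; identity theft $35,300.
Stacking rule: highest base plus 10% of each additional charge. Highest is identity theft at $35,300. Additional: $4,200 × 10% = $420; $7,200 × 10% = $720. Combined base = $35,300 + $1,140 = $36,440.
Firearm was used or possessed during the offense (+75%): $36,440 × 1.75 = $63,770.
Defendant was on pretrial release at the time (+10%): $63,770 × 1.1 = $70,147.
Defendant is enrolled full-time in school (−15%): $70,147 × 0.85 = $59,624.95.
Rounded to the nearest dollar: $59,625.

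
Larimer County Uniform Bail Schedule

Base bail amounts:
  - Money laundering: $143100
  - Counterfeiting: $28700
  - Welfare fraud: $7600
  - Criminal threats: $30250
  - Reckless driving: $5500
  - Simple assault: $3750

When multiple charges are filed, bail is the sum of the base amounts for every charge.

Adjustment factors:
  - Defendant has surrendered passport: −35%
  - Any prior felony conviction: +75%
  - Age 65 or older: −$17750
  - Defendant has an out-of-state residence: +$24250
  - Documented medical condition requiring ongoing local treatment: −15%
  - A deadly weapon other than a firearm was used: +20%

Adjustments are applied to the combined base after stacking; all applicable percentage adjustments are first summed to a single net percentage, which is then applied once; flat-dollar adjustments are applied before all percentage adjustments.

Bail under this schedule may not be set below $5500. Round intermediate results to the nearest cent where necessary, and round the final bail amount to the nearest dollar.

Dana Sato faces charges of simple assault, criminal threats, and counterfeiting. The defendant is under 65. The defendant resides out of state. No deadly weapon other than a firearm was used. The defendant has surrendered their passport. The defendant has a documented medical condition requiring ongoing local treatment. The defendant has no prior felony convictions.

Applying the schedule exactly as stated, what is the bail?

$43475

Base amounts from the schedule: simple assault $3750; criminal threats $30250; counterfeiting $28700.
Stacking rule: sum of all bases. $3750 + $30250 + $28700 = $62700.
Defendant has an out-of-state residence (+$24250 flat): $62700 + $24250 = $86950.
Net percentage adjustment: −35% −15% = −50%. $86950 × 0.5 = $43475.
$43475 is at or above the $5500 minimum.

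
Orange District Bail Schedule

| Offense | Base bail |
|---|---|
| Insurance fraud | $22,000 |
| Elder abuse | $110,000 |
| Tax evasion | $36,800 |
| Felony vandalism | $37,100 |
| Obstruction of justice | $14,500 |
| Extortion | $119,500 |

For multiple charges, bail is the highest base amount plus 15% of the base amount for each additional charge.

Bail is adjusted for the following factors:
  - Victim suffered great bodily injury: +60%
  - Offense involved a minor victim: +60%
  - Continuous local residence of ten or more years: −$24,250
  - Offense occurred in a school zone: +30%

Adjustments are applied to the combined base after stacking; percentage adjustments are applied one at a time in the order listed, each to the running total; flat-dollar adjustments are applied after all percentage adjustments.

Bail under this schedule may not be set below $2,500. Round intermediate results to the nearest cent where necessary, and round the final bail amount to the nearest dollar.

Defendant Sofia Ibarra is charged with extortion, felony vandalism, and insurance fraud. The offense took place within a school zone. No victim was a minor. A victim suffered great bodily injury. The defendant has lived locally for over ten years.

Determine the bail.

$242,749

Base amounts from the schedule: extortion $119,500; felony vandalism $37,100; insurance fraud $22,000.
Stacking rule: highest base plus 15% of each additional charge. Highest is extortion at $119,500. Additional: $37,100 × 15% = $5,565; $22,000 × 15% = $3,300. Combined base = $119,500 + $8,865 = $128,365.
Victim suffered great bodily injury (+60%): $128,365 × 1.6 = $205,384.
Offense occurred in a school zone (+30%): $205,384 × 1.3 = $266,999.20.
Continuous local residence of ten or more years (−$24,250 flat): $266,999.20 − $24,250 = $242,749.20.
$242,749.20 is at or above the $2,500 minimum.
Rounded to the nearest dollar: $242,749.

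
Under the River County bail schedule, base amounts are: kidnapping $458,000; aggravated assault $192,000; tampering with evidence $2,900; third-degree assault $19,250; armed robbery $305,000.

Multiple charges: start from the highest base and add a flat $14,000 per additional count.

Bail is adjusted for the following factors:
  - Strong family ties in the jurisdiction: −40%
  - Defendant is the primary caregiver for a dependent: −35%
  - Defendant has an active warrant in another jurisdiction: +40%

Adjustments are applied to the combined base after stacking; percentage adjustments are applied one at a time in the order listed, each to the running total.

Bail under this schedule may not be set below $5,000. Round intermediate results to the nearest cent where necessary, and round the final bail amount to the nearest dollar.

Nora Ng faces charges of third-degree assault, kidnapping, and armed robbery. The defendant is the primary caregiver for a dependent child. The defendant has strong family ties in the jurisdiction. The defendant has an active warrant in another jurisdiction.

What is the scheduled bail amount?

$265,356

Base amounts from the schedule: third-degree assault $19,250; kidnapping $458,000; armed robbery $305,000.
Stacking rule: highest base plus $14,000 per additional charge. Highest is kidnapping at $458,000; 2 additional charges → +$28,000. Combined base = $486,000.
Strong family ties in the jurisdiction (−40%): $486,000 × 0.6 = $291,600.
Defendant is the primary caregiver for a dependent (−35%): $291,600 × 0.65 = $189,540.
Defendant has an active warrant in another jurisdiction (+40%): $189,540 × 1.4 = $265,356.
$265,356 is at or above the $5,000 minimum.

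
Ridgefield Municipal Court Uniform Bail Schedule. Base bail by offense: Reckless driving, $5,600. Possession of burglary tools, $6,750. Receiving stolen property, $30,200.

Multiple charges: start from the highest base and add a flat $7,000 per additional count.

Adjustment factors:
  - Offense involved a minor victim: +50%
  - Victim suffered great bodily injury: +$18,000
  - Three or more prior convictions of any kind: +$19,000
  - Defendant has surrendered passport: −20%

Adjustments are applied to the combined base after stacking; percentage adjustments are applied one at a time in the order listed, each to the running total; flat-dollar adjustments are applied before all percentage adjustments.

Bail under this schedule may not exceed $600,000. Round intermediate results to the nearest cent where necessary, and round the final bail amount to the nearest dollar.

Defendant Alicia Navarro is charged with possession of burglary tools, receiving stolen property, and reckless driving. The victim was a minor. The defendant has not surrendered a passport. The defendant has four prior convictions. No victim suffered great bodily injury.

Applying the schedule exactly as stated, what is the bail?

Base amounts from the schedule: possession of burglary tools $6,750; receiving stolen property $30,200; reckless driving $5,600.
Stacking rule: highest base plus $7,000 per additional charge. Highest is receiving stolen property at $30,200; 2 additional charges → +$14,000. Combined base = $44,200.
Three or more prior convictions of any kind (+$19,000 flat): $44,200 + $19,000 = $63,200.
Offense involved a minor victim (+50%): $63,200 × 1.5 = $94,800.
$94,800 is within the $600,000 maximum.

$94,800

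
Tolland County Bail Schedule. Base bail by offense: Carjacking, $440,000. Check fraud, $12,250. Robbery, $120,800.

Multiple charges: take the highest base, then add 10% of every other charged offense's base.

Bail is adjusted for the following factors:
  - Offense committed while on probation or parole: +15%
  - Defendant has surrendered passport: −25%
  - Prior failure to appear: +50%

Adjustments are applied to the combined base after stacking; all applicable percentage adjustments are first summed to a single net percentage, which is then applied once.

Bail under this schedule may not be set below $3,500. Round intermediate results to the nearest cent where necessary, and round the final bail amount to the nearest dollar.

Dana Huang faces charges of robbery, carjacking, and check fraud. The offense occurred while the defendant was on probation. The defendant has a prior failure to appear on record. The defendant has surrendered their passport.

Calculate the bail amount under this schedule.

Base amounts from the schedule: robbery $120,800; carjacking $440,000; check fraud $12,250.
Stacking rule: highest base plus 10% of each additional charge. Highest is carjacking at $440,000. Additional: $120,800 × 10% = $12,080; $12,250 × 10% = $1,225. Combined base = $440,000 + $13,305 = $453,305.
Net percentage adjustment: +15% −25% +50% = +40%. $453,305 × 1.4 = $634,627.
$634,627 is at or above the $3,500 minimum.

$634,627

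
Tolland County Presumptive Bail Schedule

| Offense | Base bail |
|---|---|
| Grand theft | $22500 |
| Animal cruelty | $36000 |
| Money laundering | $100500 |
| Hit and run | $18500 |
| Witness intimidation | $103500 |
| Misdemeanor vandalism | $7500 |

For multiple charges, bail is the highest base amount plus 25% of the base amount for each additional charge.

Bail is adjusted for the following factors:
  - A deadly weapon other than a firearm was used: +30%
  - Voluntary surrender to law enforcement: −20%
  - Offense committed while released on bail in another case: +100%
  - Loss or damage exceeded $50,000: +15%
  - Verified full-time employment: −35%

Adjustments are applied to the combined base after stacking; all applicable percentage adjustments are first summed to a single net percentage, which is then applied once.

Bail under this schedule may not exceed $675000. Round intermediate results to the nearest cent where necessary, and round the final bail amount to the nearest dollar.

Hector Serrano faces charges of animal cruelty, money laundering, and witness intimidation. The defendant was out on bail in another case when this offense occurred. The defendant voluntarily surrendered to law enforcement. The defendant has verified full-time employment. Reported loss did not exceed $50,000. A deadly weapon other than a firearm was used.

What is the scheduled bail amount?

$240844

Base amounts from the schedule: animal cruelty $36000; money laundering $100500; witness intimidation $103500.
Stacking rule: highest base plus 25% of each additional charge. Highest is witness intimidation at $103500. Additional: $36000 × 25% = $9000; $100500 × 25% = $25125. Combined base = $103500 + $34125 = $137625.
Net percentage adjustment: +30% −20% +100% −35% = +75%. $137625 × 1.75 = $240843.75.
$240843.75 is within the $675000 maximum.
Rounded to the nearest dollar: $240844.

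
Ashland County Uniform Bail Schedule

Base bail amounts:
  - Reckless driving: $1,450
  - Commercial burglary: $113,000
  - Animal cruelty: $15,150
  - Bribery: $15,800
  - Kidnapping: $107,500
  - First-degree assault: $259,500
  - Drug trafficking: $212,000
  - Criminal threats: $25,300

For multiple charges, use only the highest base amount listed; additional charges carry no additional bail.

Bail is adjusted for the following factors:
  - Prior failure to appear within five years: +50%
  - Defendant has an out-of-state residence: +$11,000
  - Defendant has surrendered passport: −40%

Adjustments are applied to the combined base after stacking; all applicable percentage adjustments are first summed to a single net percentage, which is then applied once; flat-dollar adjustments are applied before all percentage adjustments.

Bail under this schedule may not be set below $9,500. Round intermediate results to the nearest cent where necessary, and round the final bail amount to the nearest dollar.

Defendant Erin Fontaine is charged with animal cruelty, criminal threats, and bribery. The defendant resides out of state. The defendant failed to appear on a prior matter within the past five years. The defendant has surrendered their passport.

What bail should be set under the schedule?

$39,930

Base amounts from the schedule: animal cruelty $15,150; criminal threats $25,300; bribery $15,800.
Stacking rule: use the highest base only. Highest is criminal threats at $25,300. Combined base = $25,300.
Defendant has an out-of-state residence (+$11,000 flat): $25,300 + $11,000 = $36,300.
Net percentage adjustment: +50% −40% = +10%. $36,300 × 1.1 = $39,930.
$39,930 is at or above the $9,500 minimum.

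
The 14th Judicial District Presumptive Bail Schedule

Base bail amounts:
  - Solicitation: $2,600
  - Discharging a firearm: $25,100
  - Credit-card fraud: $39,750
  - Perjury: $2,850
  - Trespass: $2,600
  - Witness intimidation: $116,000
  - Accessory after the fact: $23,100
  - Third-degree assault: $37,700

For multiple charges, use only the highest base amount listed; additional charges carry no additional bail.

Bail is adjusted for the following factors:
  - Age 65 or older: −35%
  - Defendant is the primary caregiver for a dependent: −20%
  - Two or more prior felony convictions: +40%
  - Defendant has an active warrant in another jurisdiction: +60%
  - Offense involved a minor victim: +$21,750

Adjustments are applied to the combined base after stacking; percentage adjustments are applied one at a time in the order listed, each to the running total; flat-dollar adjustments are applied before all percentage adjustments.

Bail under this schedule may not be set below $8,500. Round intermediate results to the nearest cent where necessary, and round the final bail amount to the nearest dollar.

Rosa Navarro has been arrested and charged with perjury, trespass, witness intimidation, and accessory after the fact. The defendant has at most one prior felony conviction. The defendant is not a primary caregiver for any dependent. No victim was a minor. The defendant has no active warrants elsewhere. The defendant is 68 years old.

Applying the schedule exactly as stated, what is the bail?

Base amounts from the schedule: perjury $2,850; trespass $2,600; witness intimidation $116,000; accessory after the fact $23,100.
Stacking rule: use the highest base only. Highest is witness intimidation at $116,000. Combined base = $116,000.
Age 65 or older (−35%): $116,000 × 0.65 = $75,400.
$75,400 is at or above the $8,500 minimum.

$75,400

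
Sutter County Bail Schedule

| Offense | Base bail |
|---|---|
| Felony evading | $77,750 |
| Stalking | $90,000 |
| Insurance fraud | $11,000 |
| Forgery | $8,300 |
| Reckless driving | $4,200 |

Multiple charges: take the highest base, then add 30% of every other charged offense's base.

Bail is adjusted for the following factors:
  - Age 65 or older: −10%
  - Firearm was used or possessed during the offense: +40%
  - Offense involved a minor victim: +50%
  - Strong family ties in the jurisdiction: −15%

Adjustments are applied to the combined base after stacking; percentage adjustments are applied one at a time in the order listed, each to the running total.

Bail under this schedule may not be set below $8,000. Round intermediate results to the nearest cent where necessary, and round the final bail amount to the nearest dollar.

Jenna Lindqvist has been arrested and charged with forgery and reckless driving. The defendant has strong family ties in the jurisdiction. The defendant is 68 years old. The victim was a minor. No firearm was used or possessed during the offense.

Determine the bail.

$10,970

Base amounts from the schedule: forgery $8,300; reckless driving $4,200.
Stacking rule: highest base plus 30% of each additional charge. Highest is forgery at $8,300. Additional: $4,200 × 30% = $1,260. Combined base = $8,300 + $1,260 = $9,560.
Age 65 or older (−10%): $9,560 × 0.9 = $8,604.
Offense involved a minor victim (+50%): $8,604 × 1.5 = $12,906.
Strong family ties in the jurisdiction (−15%): $12,906 × 0.85 = $10,970.10.
$10,970.10 is at or above the $8,000 minimum.
Rounded to the nearest dollar: $10,970.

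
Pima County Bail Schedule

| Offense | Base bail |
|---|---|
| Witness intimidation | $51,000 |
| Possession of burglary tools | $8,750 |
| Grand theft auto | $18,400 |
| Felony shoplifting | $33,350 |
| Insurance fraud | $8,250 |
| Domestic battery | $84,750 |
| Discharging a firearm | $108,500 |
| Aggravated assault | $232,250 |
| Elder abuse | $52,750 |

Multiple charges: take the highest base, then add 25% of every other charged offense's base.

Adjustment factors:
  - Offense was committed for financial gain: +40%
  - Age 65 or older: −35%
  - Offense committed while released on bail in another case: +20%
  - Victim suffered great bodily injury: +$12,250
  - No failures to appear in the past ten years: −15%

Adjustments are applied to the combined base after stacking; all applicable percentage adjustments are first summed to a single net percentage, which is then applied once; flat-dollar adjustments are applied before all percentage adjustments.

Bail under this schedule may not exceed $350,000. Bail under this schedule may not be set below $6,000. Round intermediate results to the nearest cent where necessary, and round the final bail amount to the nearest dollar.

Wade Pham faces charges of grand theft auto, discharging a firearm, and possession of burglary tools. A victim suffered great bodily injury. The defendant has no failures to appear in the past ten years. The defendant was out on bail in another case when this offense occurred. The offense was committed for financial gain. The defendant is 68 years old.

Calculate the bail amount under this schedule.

Base amounts from the schedule: grand theft auto $18,400; discharging a firearm $108,500; possession of burglary tools $8,750.
Stacking rule: highest base plus 25% of each additional charge. Highest is discharging a firearm at $108,500. Additional: $18,400 × 25% = $4,600; $8,750 × 25% = $2,187.50. Combined base = $108,500 + $6,787.50 = $115,287.50.
Victim suffered great bodily injury (+$12,250 flat): $115,287.50 + $12,250 = $127,537.50.
Net percentage adjustment: +40% −35% +20% −15% = +10%. $127,537.50 × 1.1 = $140,291.25.
$140,291.25 is within the $350,000 maximum.
$140,291.25 is at or above the $6,000 minimum.
Rounded to the nearest dollar: $140,291.

$140,291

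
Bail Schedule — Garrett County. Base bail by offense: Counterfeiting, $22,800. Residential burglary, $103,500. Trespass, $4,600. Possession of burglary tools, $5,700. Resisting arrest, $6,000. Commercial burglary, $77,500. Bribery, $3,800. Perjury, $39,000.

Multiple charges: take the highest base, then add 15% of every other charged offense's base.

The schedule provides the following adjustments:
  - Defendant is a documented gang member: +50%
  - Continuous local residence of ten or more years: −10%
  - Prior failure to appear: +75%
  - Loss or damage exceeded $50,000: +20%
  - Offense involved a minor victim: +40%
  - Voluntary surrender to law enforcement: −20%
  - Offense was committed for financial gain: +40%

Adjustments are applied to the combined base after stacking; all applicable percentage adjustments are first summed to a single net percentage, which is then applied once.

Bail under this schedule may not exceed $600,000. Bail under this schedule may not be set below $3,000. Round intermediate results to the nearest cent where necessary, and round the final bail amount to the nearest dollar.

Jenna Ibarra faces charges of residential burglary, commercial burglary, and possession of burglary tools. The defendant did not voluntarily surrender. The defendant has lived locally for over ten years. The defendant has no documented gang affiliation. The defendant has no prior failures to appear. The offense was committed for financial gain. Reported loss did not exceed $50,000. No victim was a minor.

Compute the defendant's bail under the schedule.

Base amounts from the schedule: residential burglary $103,500; commercial burglary $77,500; possession of burglary tools $5,700.
Stacking rule: highest base plus 15% of each additional charge. Highest is residential burglary at $103,500. Additional: $77,500 × 15% = $11,625; $5,700 × 15% = $855. Combined base = $103,500 + $12,480 = $115,980.
Net percentage adjustment: −10% +40% = +30%. $115,980 × 1.3 = $150,774.
$150,774 is within the $600,000 maximum.
$150,774 is at or above the $3,000 minimum.

$150,774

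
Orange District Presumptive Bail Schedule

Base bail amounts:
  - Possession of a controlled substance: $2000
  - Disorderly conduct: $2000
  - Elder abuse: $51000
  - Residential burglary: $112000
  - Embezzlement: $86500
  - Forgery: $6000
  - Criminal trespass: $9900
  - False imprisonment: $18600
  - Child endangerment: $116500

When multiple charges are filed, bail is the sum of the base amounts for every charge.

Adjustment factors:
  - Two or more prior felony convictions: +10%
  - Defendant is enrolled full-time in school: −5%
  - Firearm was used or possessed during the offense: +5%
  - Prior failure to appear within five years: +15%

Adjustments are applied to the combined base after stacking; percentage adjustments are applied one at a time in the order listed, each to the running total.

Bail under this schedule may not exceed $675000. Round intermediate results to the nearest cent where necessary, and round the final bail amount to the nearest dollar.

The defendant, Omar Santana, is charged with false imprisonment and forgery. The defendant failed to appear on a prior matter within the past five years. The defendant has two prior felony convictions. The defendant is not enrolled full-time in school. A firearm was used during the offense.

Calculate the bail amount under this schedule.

$32675

Base amounts from the schedule: false imprisonment $18600; forgery $6000.
Stacking rule: sum of all bases. $18600 + $6000 = $24600.
Two or more prior felony convictions (+10%): $24600 × 1.1 = $27060.
Firearm was used or possessed during the offense (+5%): $27060 × 1.05 = $28413.
Prior failure to appear within five years (+15%): $28413 × 1.15 = $32674.95.
$32674.95 is within the $675000 maximum.
Rounded to the nearest dollar: $32675.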